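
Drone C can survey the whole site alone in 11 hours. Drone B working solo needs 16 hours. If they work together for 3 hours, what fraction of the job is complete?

Combined rate: 1/11 + 1/16 = (16 + 11)/176 = 27/176 per hour.
In 3 hours they complete 3·27/176 = 81/176 of the job.

81/176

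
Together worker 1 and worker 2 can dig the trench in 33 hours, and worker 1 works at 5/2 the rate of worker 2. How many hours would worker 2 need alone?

Let worker 2's rate be r; then worker 1's rate is (5/2)r, so together (5/2 + 1)r = (7/2)r = 1/33.
Thus r = 2/231 per hour.
Worker 2 alone: 231/2 hours; worker 1 alone: 231/5 hours.

231/2 hours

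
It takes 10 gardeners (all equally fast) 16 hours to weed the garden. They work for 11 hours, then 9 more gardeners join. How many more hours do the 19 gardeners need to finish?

One gardener does 1/160 of the job per hour.
After 11 hours with 10 gardeners, 11/16 is done (5/16 left).
With 19 gardeners the rate is 19/160, so the rest takes 5/16 ÷ 19/160 = 50/19 hours.

50/19 hours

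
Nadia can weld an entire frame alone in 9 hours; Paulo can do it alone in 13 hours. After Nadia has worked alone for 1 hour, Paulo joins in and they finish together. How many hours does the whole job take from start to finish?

In 1 hour Nadia does 1/9 of the job, leaving 8/9.
Nadia and Paulo together work at 22/117 per hour, so finishing takes 8/9 ÷ 22/117 = 52/11 hours.
Total time = 1 + 52/11 = 63/11 hours.

63/11 hours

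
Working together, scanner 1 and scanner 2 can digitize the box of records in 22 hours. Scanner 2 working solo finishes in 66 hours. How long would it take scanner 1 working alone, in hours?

Combined rate is 1/22 per hour.
Known contribution: 1/66 per hour.
So scanner 1's rate is 1/22 − 1/66 = 1/33, meaning 33 hours alone.

33 hours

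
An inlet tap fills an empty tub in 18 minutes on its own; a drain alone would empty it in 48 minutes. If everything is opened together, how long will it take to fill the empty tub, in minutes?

144/5 minutes

Net rate = 1/18 − 1/48 = (8 − 3)/144 = 5/144 per minute.
Filling time = 1 ÷ (5/144) = 144/5 minutes.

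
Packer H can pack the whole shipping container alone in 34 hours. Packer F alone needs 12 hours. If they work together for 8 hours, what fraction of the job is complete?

Combined rate: 1/34 + 1/12 = (6 + 17)/204 = 23/204 per hour.
In 8 hours they complete 8·23/204 = 46/51 of the job.

46/51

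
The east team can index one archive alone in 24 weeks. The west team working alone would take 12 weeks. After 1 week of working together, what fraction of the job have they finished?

Combined rate: 1/24 + 1/12 = (1 + 2)/24 = 3/24 = 1/8 per week.
In 1 week they complete 1·1/8 = 1/8 of the job.

1/8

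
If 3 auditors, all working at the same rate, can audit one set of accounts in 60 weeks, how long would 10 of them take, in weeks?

Total work is 3·60 = 180 auditor-weeks.
With 10 auditors: 180/10 = 18 weeks.

18 weeks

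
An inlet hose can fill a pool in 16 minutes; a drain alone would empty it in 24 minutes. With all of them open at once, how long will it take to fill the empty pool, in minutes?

Net rate = 1/16 − 1/24 = (3 − 2)/48 = 1/48 per minute.
Filling time = 1 ÷ (1/48) = 48 minutes.

48 minutes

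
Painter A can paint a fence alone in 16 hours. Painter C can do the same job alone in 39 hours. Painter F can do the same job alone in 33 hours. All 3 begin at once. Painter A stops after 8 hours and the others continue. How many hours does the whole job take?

143/16 hours

In the first 8 hours the combined rate is 271/2288, so 271/286 of the job is done, leaving 15/286.
After painter A leaves the rate is 8/143 per hour; the remaining 15/286 takes 15/16 hours.
Total = 8 + 15/16 = 143/16 hours.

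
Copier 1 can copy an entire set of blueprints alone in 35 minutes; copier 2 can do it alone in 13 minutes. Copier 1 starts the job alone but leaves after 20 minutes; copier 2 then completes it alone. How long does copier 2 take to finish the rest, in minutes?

39/7 minutes

In 20 minutes copier 1 does 20/35 = 4/7 of the job, leaving 3/7.
Copier 2 works at 1/13 per minute, so finishing takes 3/7 ÷ 1/13 = 39/7 minutes.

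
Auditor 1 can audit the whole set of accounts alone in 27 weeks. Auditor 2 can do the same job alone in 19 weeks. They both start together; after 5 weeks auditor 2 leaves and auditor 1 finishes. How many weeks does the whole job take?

In the first 5 weeks the combined rate is 46/513, so 230/513 of the job is done, leaving 283/513.
After auditor 2 leaves the rate is 1/27 per week; the remaining 283/513 takes 283/19 weeks.
Total = 5 + 283/19 = 378/19 weeks.

378/19 weeks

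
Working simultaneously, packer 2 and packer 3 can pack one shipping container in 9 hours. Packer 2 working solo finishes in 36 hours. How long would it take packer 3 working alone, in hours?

12 hours

Combined rate is 1/9 per hour.
Known contribution: 1/36 per hour.
So packer 3's rate is 1/9 − 1/36 = 1/12, meaning 12 hours alone.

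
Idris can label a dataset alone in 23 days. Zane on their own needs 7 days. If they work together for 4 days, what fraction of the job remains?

Combined rate: 1/23 + 1/7 = (7 + 23)/161 = 30/161 per day.
In 4 days they complete 4·30/161 = 120/161 of the job.
So 41/161 remains.

41/161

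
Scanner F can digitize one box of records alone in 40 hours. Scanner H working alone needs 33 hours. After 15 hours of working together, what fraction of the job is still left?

Combined rate: 1/40 + 1/33 = (33 + 40)/1320 = 73/1320 per hour.
In 15 hours they complete 15·73/1320 = 73/88 of the job.
So 15/88 remains.

15/88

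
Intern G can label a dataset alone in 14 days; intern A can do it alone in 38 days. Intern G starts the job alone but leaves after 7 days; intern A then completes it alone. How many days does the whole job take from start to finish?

In 7 days intern G does 7/14 = 1/2 of the job, leaving 1/2.
Intern A works at 1/38 per day, so finishing takes 1/2 ÷ 1/38 = 19 days.
Total time = 7 + 19 = 26 days.

26 days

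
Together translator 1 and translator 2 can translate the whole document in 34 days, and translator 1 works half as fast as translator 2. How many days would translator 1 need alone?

Let translator 2's rate be r; then translator 1's rate is (1/2)r, so together (1/2 + 1)r = (3/2)r = 1/34.
Thus r = 1/51 per day.
Translator 2 alone: 51 days; translator 1 alone: 102 days.

102 days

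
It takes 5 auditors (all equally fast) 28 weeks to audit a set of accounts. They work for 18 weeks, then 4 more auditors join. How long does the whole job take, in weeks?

One auditor does 1/140 of the job per week.
After 18 weeks with 5 auditors, 9/14 is done (5/14 left).
With 9 auditors the rate is 9/140, so the rest takes 5/14 ÷ 9/140 = 50/9 weeks.
Total = 18 + 50/9 = 212/9 weeks.

212/9 weeks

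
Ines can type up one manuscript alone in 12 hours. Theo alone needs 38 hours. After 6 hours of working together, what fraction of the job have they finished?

Combined rate: 1/12 + 1/38 = (19 + 6)/228 = 25/228 per hour.
In 6 hours they complete 6·25/228 = 25/38 of the job.

25/38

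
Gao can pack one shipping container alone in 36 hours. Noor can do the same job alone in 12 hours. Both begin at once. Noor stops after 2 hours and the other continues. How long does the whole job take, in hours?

In the first 2 hours the combined rate is 1/9, so 2/9 of the job is done, leaving 7/9.
After Noor leaves the rate is 1/36 per hour; the remaining 7/9 takes 28 hours.
Total = 2 + 28 = 30 hours.

30 hours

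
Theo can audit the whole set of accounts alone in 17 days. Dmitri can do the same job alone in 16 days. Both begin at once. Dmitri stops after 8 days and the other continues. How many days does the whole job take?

17/2 days

In the first 8 days the combined rate is 33/272, so 33/34 of the job is done, leaving 1/34.
After Dmitri leaves the rate is 1/17 per day; the remaining 1/34 takes 1/2 days.
Total = 8 + 1/2 = 17/2 days.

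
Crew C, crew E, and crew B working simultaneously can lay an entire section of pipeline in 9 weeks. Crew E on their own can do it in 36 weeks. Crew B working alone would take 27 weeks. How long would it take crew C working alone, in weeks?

108/5 weeks

Combined rate is 1/9 per week.
Known contribution: 1/36 + 1/27 = (3 + 4)/108 = 7/108 per week.
So crew C's rate is 1/9 − 7/108 = 5/108, meaning 108/5 weeks alone.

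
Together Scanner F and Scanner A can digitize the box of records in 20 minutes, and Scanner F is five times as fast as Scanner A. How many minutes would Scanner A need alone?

Let Scanner A's rate be r; then Scanner F's rate is 5r, so together (5 + 1)r = 6r = 1/20.
Thus r = 1/120 per minute.
Scanner A alone: 120 minutes; Scanner F alone: 24 minutes.

120 minutes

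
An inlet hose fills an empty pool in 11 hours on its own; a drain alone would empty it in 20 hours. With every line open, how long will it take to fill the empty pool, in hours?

Net rate = 1/11 − 1/20 = (20 − 11)/220 = 9/220 per hour.
Filling time = 1 ÷ (9/220) = 220/9 hours.

220/9 hours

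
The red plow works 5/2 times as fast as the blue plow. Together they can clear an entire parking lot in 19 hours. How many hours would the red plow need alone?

133/5 hours

Let the blue plow's rate be r; then the red plow's rate is (5/2)r, so together (5/2 + 1)r = (7/2)r = 1/19.
Thus r = 2/133 per hour.
The blue plow alone: 133/2 hours; the red plow alone: 133/5 hours.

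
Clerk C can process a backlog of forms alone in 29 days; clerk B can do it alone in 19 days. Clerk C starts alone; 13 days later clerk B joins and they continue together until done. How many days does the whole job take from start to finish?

58/3 days

In 13 days clerk C does 13/29 of the job, leaving 16/29.
Clerk C and clerk B together work at 48/551 per day, so finishing takes 16/29 ÷ 48/551 = 19/3 days.
Total time = 13 + 19/3 = 58/3 days.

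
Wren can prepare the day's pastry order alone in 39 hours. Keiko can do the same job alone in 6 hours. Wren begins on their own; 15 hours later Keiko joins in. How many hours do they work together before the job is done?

In the first 15 hours Wren alone does 15/39 = 5/13 of the job, leaving 8/13.
Once everyone is working, combined rate: 1/39 + 1/6 = (2 + 13)/78 = 15/78 = 5/26 per hour.
Remaining 8/13 at 5/26 per hour takes 16/5 hours.

16/5 hours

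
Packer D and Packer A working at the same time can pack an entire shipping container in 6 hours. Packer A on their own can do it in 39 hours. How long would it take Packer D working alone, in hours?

Combined rate is 1/6 per hour.
Known contribution: 1/39 per hour.
So Packer D's rate is 1/6 − 1/39 = 11/78, meaning 78/11 hours alone.

78/11 hours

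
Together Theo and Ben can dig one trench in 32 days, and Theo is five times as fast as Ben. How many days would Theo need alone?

Let Ben's rate be r; then Theo's rate is 5r, so together (5 + 1)r = 6r = 1/32.
Thus r = 1/192 per day.
Ben alone: 192 days; Theo alone: 192/5 days.

192/5 days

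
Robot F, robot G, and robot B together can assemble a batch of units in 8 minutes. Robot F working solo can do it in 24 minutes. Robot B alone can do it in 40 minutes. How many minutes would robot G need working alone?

Combined rate is 1/8 per minute.
Known contribution: 1/24 + 1/40 = (5 + 3)/120 = 8/120 = 1/15 per minute.
So robot G's rate is 1/8 − 1/15 = 7/120, meaning 120/7 minutes alone.

120/7 minutes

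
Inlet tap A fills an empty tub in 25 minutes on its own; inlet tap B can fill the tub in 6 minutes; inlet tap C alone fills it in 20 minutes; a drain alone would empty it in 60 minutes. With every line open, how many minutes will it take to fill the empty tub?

Net rate = 1/25 + 1/6 + 1/20 − 1/60 = (12 + 50 + 15 − 5)/300 = 72/300 = 6/25 per minute.
Filling time = 1 ÷ (6/25) = 25/6 minutes.

25/6 minutes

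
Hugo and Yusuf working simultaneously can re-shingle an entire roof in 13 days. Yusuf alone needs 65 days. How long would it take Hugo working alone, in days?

65/4 days

Combined rate is 1/13 per day.
Known contribution: 1/65 per day.
So Hugo's rate is 1/13 − 1/65 = 4/65, meaning 65/4 days alone.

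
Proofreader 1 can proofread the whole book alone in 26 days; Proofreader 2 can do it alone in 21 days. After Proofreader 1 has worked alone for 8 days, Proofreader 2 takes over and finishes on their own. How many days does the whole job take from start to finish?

293/13 days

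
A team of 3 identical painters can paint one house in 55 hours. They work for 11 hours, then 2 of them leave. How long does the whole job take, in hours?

143 hours

One painter does 1/165 of the job per hour.
After 11 hours with 3 painters, 1/5 is done (4/5 left).
With 1 painter the rate is 1/165, so the rest takes 4/5 ÷ 1/165 = 132 hours.
Total = 11 + 132 = 143 hours.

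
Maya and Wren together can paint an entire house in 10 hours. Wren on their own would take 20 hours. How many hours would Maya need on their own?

20 hours

Combined rate is 1/10 per hour.
Known contribution: 1/20 per hour.
So Maya's rate is 1/10 − 1/20 = 1/20, meaning 20 hours alone.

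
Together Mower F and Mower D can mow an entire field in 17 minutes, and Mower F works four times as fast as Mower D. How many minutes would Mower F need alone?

85/4 minutes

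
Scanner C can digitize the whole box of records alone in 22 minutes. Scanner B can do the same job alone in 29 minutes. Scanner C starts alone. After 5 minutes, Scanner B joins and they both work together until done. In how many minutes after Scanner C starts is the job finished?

In the first 5 minutes Scanner C alone does 5/22 of the job, leaving 17/22.
Once everyone is working, combined rate: 1/22 + 1/29 = (29 + 22)/638 = 51/638 per minute.
Remaining 17/22 at 51/638 per minute takes 29/3 minutes.
Total from the start = 5 + 29/3 = 44/3 minutes.

44/3 minutes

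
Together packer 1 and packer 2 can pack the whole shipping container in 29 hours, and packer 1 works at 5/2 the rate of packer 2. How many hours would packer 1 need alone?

203/5 hours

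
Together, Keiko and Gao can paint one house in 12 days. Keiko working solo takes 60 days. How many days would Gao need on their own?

Combined rate is 1/12 per day.
Known contribution: 1/60 per day.
So Gao's rate is 1/12 − 1/60 = 1/15, meaning 15 days alone.

15 days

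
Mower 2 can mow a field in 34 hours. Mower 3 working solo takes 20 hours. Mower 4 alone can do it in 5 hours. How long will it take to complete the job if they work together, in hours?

68/19 hours

Combined rate: 1/34 + 1/20 + 1/5 = (10 + 17 + 68)/340 = 95/340 = 19/68 per hour.
Time = 1 ÷ (19/68) = 68/19 hours.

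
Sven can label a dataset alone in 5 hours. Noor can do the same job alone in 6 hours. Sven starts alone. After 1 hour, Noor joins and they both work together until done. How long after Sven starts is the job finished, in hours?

35/11 hours

In the first 1 hour Sven alone does 1/5 of the job, leaving 4/5.
Once everyone is working, combined rate: 1/5 + 1/6 = (6 + 5)/30 = 11/30 per hour.
Remaining 4/5 at 11/30 per hour takes 24/11 hours.
Total from the start = 1 + 24/11 = 35/11 hours.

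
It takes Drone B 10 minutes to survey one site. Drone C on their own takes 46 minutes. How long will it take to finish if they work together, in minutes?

115/14 minutes

Combined rate: 1/10 + 1/46 = (23 + 5)/230 = 28/230 = 14/115 per minute.
Time = 1 ÷ (14/115) = 115/14 minutes.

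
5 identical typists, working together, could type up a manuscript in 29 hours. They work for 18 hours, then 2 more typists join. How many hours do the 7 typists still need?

One typist does 1/145 of the job per hour.
After 18 hours with 5 typists, 18/29 is done (11/29 left).
With 7 typists the rate is 7/145, so the rest takes 11/29 ÷ 7/145 = 55/7 hours.

55/7 hours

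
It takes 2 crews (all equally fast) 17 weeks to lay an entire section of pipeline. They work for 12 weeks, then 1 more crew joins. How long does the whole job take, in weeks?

46/3 weeks

One crew does 1/34 of the job per week.
After 12 weeks with 2 crews, 12/17 is done (5/17 left).
With 3 crews the rate is 3/34, so the rest takes 5/17 ÷ 3/34 = 10/3 weeks.
Total = 12 + 10/3 = 46/3 weeks.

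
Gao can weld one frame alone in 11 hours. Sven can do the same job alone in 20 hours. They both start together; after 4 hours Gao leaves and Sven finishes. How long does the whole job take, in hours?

In the first 4 hours the combined rate is 31/220, so 31/55 of the job is done, leaving 24/55.
After Gao leaves the rate is 1/20 per hour; the remaining 24/55 takes 96/11 hours.
Total = 4 + 96/11 = 140/11 hours.

140/11 hours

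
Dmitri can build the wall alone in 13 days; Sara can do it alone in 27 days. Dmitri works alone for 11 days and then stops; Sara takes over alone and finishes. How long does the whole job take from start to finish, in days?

In 11 days Dmitri does 11/13 of the job, leaving 2/13.
Sara works at 1/27 per day, so finishing takes 2/13 ÷ 1/27 = 54/13 days.
Total time = 11 + 54/13 = 197/13 days.

197/13 days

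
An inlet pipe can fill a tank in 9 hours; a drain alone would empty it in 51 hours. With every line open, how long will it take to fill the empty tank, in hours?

Net rate = 1/9 − 1/51 = (17 − 3)/153 = 14/153 per hour.
Filling time = 1 ÷ (14/153) = 153/14 hours.

153/14 hours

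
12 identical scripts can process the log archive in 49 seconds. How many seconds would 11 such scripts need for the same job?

588/11 seconds

Total work is 12·49 = 588 script-seconds.
With 11 scripts: 588/11 seconds.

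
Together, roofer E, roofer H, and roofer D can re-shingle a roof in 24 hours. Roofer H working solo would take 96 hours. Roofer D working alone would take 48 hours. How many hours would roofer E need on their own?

96 hours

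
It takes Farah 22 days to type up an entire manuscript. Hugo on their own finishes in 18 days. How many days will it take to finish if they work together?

Combined rate: 1/22 + 1/18 = (9 + 11)/198 = 20/198 = 10/99 per day.
Time = 1 ÷ (10/99) = 99/10 days.

99/10 days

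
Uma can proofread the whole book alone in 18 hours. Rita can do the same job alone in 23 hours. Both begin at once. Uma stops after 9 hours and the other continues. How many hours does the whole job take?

23/2 hours

In the first 9 hours the combined rate is 41/414, so 41/46 of the job is done, leaving 5/46.
After Uma leaves the rate is 1/23 per hour; the remaining 5/46 takes 5/2 hours.
Total = 9 + 5/2 = 23/2 hours.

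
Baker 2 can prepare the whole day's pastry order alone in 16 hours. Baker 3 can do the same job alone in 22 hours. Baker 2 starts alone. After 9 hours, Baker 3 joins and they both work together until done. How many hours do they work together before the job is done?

In the first 9 hours Baker 2 alone does 9/16 of the job, leaving 7/16.
Once everyone is working, combined rate: 1/16 + 1/22 = (11 + 8)/176 = 19/176 per hour.
Remaining 7/16 at 19/176 per hour takes 77/19 hours.

77/19 hours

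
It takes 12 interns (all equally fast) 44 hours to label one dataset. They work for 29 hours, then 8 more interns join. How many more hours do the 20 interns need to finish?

9 hours

One intern does 1/528 of the job per hour.
After 29 hours with 12 interns, 29/44 is done (15/44 left).
With 20 interns the rate is 20/528 = 5/132, so the rest takes 15/44 ÷ 5/132 = 9 hours.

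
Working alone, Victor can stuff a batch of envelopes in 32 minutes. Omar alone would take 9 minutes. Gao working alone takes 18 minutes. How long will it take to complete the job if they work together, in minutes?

Combined rate: 1/32 + 1/9 + 1/18 = (9 + 32 + 16)/288 = 57/288 = 19/96 per minute.
Time = 1 ÷ (19/96) = 96/19 minutes.

96/19 minutes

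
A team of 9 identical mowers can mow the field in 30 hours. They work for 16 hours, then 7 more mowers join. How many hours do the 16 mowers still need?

One mower does 1/270 of the job per hour.
After 16 hours with 9 mowers, 8/15 is done (7/15 left).
With 16 mowers the rate is 16/270 = 8/135, so the rest takes 7/15 ÷ 8/135 = 63/8 hours.

63/8 hours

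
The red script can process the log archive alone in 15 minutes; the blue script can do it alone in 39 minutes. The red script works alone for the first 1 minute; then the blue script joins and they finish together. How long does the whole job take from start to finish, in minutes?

In 1 minute the red script does 1/15 of the job, leaving 14/15.
The red script and the blue script together work at 6/65 per minute, so finishing takes 14/15 ÷ 6/65 = 91/9 minutes.
Total time = 1 + 91/9 = 100/9 minutes.

100/9 minutes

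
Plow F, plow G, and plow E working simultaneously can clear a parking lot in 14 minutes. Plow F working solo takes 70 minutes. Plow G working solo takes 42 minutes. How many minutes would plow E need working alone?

Combined rate is 1/14 per minute.
Known contribution: 1/70 + 1/42 = (3 + 5)/210 = 8/210 = 4/105 per minute.
So plow E's rate is 1/14 − 4/105 = 1/30, meaning 30 minutes alone.

30 minutes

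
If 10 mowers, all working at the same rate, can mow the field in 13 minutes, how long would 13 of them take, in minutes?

Total work is 10·13 = 130 mower-minutes.
With 13 mowers: 130/13 = 10 minutes.

10 minutes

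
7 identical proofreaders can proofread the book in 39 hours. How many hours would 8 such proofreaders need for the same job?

273/8 hours

Total work is 7·39 = 273 proofreader-hours.
With 8 proofreaders: 273/8 hours.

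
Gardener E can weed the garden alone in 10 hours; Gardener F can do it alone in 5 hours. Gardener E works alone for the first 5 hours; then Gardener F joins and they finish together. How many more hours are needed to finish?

In 5 hours Gardener E does 5/10 = 1/2 of the job, leaving 1/2.
Gardener E and Gardener F together work at 3/10 per hour, so finishing takes 1/2 ÷ 3/10 = 5/3 hours.

5/3 hours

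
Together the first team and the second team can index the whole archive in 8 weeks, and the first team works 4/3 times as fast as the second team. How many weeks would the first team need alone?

Let the second team's rate be r; then the first team's rate is (4/3)r, so together (4/3 + 1)r = (7/3)r = 1/8.
Thus r = 3/56 per week.
The second team alone: 56/3 weeks; the first team alone: 14 weeks.

14 weeks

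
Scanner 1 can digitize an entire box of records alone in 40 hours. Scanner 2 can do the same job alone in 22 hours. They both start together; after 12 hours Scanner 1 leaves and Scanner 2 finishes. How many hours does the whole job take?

77/5 hours

In the first 12 hours the combined rate is 31/440, so 93/110 of the job is done, leaving 17/110.
After Scanner 1 leaves the rate is 1/22 per hour; the remaining 17/110 takes 17/5 hours.
Total = 12 + 17/5 = 77/5 hours.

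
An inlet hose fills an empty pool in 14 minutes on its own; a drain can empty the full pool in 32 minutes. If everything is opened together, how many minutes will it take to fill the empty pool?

Net rate = 1/14 − 1/32 = (16 − 7)/224 = 9/224 per minute.
Filling time = 1 ÷ (9/224) = 224/9 minutes.

224/9 minutes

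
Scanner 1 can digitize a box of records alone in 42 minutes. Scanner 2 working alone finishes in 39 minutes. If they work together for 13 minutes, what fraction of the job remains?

Combined rate: 1/42 + 1/39 = (13 + 14)/546 = 27/546 = 9/182 per minute.
In 13 minutes they complete 13·9/182 = 9/14 of the job.
So 5/14 remains.

5/14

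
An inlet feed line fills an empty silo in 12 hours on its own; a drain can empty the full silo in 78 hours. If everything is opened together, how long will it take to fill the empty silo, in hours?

156/11 hours

Net rate = 1/12 − 1/78 = (13 − 2)/156 = 11/156 per hour.
Filling time = 1 ÷ (11/156) = 156/11 hours.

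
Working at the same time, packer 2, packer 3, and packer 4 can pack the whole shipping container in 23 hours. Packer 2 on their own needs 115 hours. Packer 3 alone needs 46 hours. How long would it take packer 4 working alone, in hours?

Combined rate is 1/23 per hour.
Known contribution: 1/115 + 1/46 = (2 + 5)/230 = 7/230 per hour.
So packer 4's rate is 1/23 − 7/230 = 3/230, meaning 230/3 hours alone.

230/3 hours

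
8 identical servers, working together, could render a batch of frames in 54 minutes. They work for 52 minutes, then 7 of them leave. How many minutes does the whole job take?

One server does 1/432 of the job per minute.
After 52 minutes with 8 servers, 26/27 is done (1/27 left).
With 1 server the rate is 1/432, so the rest takes 1/27 ÷ 1/432 = 16 minutes.
Total = 52 + 16 = 68 minutes.

68 minutes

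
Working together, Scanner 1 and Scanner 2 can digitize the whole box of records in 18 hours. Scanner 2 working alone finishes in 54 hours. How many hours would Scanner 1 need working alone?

Combined rate is 1/18 per hour.
Known contribution: 1/54 per hour.
So Scanner 1's rate is 1/18 − 1/54 = 1/27, meaning 27 hours alone.

27 hours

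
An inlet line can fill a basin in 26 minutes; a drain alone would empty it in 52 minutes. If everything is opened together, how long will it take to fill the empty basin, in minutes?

Net rate = 1/26 − 1/52 = (2 − 1)/52 = 1/52 per minute.
Filling time = 1 ÷ (1/52) = 52 minutes.

52 minutes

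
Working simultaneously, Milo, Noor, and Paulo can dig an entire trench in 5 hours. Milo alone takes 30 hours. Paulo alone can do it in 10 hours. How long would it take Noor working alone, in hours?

15 hours

Combined rate is 1/5 per hour.
Known contribution: 1/30 + 1/10 = (1 + 3)/30 = 4/30 = 2/15 per hour.
So Noor's rate is 1/5 − 2/15 = 1/15, meaning 15 hours alone.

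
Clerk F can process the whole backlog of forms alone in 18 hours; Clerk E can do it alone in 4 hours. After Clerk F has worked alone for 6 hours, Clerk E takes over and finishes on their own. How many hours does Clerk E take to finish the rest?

In 6 hours Clerk F does 6/18 = 1/3 of the job, leaving 2/3.
Clerk E works at 1/4 per hour, so finishing takes 2/3 ÷ 1/4 = 8/3 hours.

8/3 hours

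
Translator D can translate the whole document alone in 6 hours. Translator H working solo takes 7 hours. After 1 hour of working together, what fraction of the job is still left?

Combined rate: 1/6 + 1/7 = (7 + 6)/42 = 13/42 per hour.
In 1 hour they complete 1·13/42 = 13/42 of the job.
So 29/42 remains.

29/42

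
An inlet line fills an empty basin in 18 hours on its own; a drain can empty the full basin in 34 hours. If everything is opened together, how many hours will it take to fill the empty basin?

153/4 hours

Net rate = 1/18 − 1/34 = (17 − 9)/306 = 8/306 = 4/153 per hour.
Filling time = 1 ÷ (4/153) = 153/4 hours.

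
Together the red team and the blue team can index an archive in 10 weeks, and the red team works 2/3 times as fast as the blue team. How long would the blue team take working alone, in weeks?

50/3 weeks

Let the blue team's rate be r; then the red team's rate is (2/3)r, so together (2/3 + 1)r = (5/3)r = 1/10.
Thus r = 3/50 per week.
The blue team alone: 50/3 weeks; the red team alone: 25 weeks.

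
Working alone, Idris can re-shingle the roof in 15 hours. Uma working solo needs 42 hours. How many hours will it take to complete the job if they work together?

Combined rate: 1/15 + 1/42 = (14 + 5)/210 = 19/210 per hour.
Time = 1 ÷ (19/210) = 210/19 hours.

210/19 hours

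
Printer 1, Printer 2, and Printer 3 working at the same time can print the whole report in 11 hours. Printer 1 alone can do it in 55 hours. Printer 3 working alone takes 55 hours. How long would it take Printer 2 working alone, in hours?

55/3 hours

Combined rate is 1/11 per hour.
Known contribution: 1/55 + 1/55 = (1 + 1)/55 = 2/55 per hour.
So Printer 2's rate is 1/11 − 2/55 = 3/55, meaning 55/3 hours alone.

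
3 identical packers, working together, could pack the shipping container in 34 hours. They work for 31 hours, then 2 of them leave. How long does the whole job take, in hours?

One packer does 1/102 of the job per hour.
After 31 hours with 3 packers, 31/34 is done (3/34 left).
With 1 packer the rate is 1/102, so the rest takes 3/34 ÷ 1/102 = 9 hours.
Total = 31 + 9 = 40 hours.

40 hours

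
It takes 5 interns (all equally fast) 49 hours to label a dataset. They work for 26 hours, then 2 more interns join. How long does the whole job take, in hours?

One intern does 1/245 of the job per hour.
After 26 hours with 5 interns, 26/49 is done (23/49 left).
With 7 interns the rate is 7/245 = 1/35, so the rest takes 23/49 ÷ 1/35 = 115/7 hours.
Total = 26 + 115/7 = 297/7 hours.

297/7 hours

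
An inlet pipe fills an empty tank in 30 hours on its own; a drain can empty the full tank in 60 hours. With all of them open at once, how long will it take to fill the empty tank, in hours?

60 hours

Net rate = 1/30 − 1/60 = (2 − 1)/60 = 1/60 per hour.
Filling time = 1 ÷ (1/60) = 60 hours.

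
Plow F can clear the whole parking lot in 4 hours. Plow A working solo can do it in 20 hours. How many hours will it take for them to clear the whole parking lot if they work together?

10/3 hours

Combined rate: 1/4 + 1/20 = (5 + 1)/20 = 6/20 = 3/10 per hour.
Time = 1 ÷ (3/10) = 10/3 hours.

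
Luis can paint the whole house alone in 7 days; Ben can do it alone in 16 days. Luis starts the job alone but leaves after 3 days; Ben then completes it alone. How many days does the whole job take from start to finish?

85/7 days

In 3 days Luis does 3/7 of the job, leaving 4/7.
Ben works at 1/16 per day, so finishing takes 4/7 ÷ 1/16 = 64/7 days.
Total time = 3 + 64/7 = 85/7 days.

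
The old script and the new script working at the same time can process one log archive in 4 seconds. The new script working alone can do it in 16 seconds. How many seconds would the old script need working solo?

16/3 seconds

Combined rate is 1/4 per second.
Known contribution: 1/16 per second.
So the old script's rate is 1/4 − 1/16 = 3/16, meaning 16/3 seconds alone.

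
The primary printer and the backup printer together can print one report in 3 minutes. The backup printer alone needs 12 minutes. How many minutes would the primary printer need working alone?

Combined rate is 1/3 per minute.
Known contribution: 1/12 per minute.
So the primary printer's rate is 1/3 − 1/12 = 1/4, meaning 4 minutes alone.

4 minutes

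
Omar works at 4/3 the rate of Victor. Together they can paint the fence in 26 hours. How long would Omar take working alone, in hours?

91/2 hours

Let Victor's rate be r; then Omar's rate is (4/3)r, so together (4/3 + 1)r = (7/3)r = 1/26.
Thus r = 3/182 per hour.
Victor alone: 182/3 hours; Omar alone: 91/2 hours.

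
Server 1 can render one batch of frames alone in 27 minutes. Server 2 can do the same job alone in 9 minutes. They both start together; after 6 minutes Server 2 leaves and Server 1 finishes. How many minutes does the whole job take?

In the first 6 minutes the combined rate is 4/27, so 8/9 of the job is done, leaving 1/9.
After Server 2 leaves the rate is 1/27 per minute; the remaining 1/9 takes 3 minutes.
Total = 6 + 3 = 9 minutes.

9 minutes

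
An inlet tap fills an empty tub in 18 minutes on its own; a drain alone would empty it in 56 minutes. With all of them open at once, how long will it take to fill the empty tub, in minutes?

504/19 minutes

Net rate = 1/18 − 1/56 = (28 − 9)/504 = 19/504 per minute.
Filling time = 1 ÷ (19/504) = 504/19 minutes.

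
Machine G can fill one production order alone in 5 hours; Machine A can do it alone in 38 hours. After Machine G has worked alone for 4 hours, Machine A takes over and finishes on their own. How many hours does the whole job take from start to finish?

In 4 hours Machine G does 4/5 of the job, leaving 1/5.
Machine A works at 1/38 per hour, so finishing takes 1/5 ÷ 1/38 = 38/5 hours.
Total time = 4 + 38/5 = 58/5 hours.

58/5 hours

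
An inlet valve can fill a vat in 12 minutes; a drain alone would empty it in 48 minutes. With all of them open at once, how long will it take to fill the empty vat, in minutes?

16 minutes

Net rate = 1/12 − 1/48 = (4 − 1)/48 = 3/48 = 1/16 per minute.
Filling time = 1 ÷ (1/16) = 16 minutes.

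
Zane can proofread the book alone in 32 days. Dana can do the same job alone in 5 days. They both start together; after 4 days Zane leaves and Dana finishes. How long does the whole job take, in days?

35/8 days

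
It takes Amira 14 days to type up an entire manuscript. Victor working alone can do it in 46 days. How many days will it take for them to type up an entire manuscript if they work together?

Combined rate: 1/14 + 1/46 = (23 + 7)/322 = 30/322 = 15/161 per day.
Time = 1 ÷ (15/161) = 161/15 days.

161/15 days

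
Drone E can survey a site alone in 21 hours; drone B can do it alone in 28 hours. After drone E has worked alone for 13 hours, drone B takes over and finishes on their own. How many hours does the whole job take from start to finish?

71/3 hours

In 13 hours drone E does 13/21 of the job, leaving 8/21.
Drone B works at 1/28 per hour, so finishing takes 8/21 ÷ 1/28 = 32/3 hours.
Total time = 13 + 32/3 = 71/3 hours.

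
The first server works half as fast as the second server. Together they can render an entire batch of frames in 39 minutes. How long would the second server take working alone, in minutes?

117/2 minutes

Let the second server's rate be r; then the first server's rate is (1/2)r, so together (1/2 + 1)r = (3/2)r = 1/39.
Thus r = 2/117 per minute.
The second server alone: 117/2 minutes; the first server alone: 117 minutes.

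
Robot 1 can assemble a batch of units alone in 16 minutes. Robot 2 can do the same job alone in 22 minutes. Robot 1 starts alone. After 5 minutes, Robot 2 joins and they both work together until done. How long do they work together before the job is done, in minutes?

121/19 minutes

In the first 5 minutes Robot 1 alone does 5/16 of the job, leaving 11/16.
Once everyone is working, combined rate: 1/16 + 1/22 = (11 + 8)/176 = 19/176 per minute.
Remaining 11/16 at 19/176 per minute takes 121/19 minutes.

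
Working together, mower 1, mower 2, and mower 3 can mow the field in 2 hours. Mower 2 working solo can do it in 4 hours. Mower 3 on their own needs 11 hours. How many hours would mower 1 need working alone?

44/7 hours

Combined rate is 1/2 per hour.
Known contribution: 1/4 + 1/11 = (11 + 4)/44 = 15/44 per hour.
So mower 1's rate is 1/2 − 15/44 = 7/44, meaning 44/7 hours alone.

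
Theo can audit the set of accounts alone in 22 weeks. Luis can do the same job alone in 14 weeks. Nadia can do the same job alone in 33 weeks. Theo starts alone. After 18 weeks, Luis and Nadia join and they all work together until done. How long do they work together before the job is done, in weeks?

21/17 weeks

In the first 18 weeks Theo alone does 18/22 = 9/11 of the job, leaving 2/11.
Once everyone is working, combined rate: 1/22 + 1/14 + 1/33 = (21 + 33 + 14)/462 = 68/462 = 34/231 per week.
Remaining 2/11 at 34/231 per week takes 21/17 weeks.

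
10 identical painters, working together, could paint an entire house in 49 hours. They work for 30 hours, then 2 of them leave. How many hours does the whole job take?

215/4 hours

One painter does 1/490 of the job per hour.
After 30 hours with 10 painters, 30/49 is done (19/49 left).
With 8 painters the rate is 8/490 = 4/245, so the rest takes 19/49 ÷ 4/245 = 95/4 hours.
Total = 30 + 95/4 = 215/4 hours.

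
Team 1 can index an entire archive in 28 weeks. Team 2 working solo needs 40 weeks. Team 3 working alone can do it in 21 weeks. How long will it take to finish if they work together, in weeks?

120/13 weeks

Combined rate: 1/28 + 1/40 + 1/21 = (30 + 21 + 40)/840 = 91/840 = 13/120 per week.
Time = 1 ÷ (13/120) = 120/13 weeks.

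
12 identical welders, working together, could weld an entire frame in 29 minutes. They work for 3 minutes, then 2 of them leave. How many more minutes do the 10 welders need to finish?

One welder does 1/348 of the job per minute.
After 3 minutes with 12 welders, 3/29 is done (26/29 left).
With 10 welders the rate is 10/348 = 5/174, so the rest takes 26/29 ÷ 5/174 = 156/5 minutes.

156/5 minutes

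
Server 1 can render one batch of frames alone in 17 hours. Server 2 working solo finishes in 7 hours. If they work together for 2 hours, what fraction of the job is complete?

Combined rate: 1/17 + 1/7 = (7 + 17)/119 = 24/119 per hour.
In 2 hours they complete 2·24/119 = 48/119 of the job.

48/119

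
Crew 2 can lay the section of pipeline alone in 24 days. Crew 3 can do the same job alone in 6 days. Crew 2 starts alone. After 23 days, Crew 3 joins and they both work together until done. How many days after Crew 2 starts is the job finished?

In the first 23 days Crew 2 alone does 23/24 of the job, leaving 1/24.
Once everyone is working, combined rate: 1/24 + 1/6 = (1 + 4)/24 = 5/24 per day.
Remaining 1/24 at 5/24 per day takes 1/5 days.
Total from the start = 23 + 1/5 = 116/5 days.

116/5 days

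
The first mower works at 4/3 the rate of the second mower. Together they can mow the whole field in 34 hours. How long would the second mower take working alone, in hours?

Let the second mower's rate be r; then the first mower's rate is (4/3)r, so together (4/3 + 1)r = (7/3)r = 1/34.
Thus r = 3/238 per hour.
The second mower alone: 238/3 hours; the first mower alone: 119/2 hours.

238/3 hours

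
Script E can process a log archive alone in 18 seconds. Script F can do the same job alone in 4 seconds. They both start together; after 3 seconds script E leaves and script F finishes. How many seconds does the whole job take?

10/3 seconds

In the first 3 seconds the combined rate is 11/36, so 11/12 of the job is done, leaving 1/12.
After script E leaves the rate is 1/4 per second; the remaining 1/12 takes 1/3 seconds.
Total = 3 + 1/3 = 10/3 seconds.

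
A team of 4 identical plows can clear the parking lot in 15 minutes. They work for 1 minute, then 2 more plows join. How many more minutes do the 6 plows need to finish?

28/3 minutes

One plow does 1/60 of the job per minute.
After 1 minute with 4 plows, 1/15 is done (14/15 left).
With 6 plows the rate is 6/60 = 1/10, so the rest takes 14/15 ÷ 1/10 = 28/3 minutes.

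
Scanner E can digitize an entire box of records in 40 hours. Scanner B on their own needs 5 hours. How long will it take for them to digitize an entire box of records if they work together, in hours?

With two workers the combined time is the product over the sum: 40·5/(40+5) = 200/45 = 40/9 hours.

40/9 hours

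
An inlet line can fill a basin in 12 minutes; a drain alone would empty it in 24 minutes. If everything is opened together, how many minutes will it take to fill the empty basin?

24 minutes

Net rate = 1/12 − 1/24 = (2 − 1)/24 = 1/24 per minute.
Filling time = 1 ÷ (1/24) = 24 minutes.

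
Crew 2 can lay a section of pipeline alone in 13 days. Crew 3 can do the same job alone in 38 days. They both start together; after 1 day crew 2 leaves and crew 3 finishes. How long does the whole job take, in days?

In the first 1 day the combined rate is 51/494, so 51/494 of the job is done, leaving 443/494.
After crew 2 leaves the rate is 1/38 per day; the remaining 443/494 takes 443/13 days.
Total = 1 + 443/13 = 456/13 days.

456/13 days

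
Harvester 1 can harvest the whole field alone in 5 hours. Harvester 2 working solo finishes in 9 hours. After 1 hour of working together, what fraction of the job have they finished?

14/45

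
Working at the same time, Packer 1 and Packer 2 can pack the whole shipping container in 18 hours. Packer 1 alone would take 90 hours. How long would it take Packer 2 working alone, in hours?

45/2 hours

Combined rate is 1/18 per hour.
Known contribution: 1/90 per hour.
So Packer 2's rate is 1/18 − 1/90 = 2/45, meaning 45/2 hours alone.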